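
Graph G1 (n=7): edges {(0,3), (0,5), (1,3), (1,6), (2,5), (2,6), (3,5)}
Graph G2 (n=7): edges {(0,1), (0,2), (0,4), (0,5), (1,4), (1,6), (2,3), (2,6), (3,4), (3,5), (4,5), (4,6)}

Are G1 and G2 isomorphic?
No, not isomorphic

The graphs are NOT isomorphic.

Degrees in G1: deg(0)=2, deg(1)=2, deg(2)=2, deg(3)=3, deg(4)=0, deg(5)=3, deg(6)=2.
Sorted degree sequence of G1: [3, 3, 2, 2, 2, 2, 0].
Degrees in G2: deg(0)=4, deg(1)=3, deg(2)=3, deg(3)=3, deg(4)=5, deg(5)=3, deg(6)=3.
Sorted degree sequence of G2: [5, 4, 3, 3, 3, 3, 3].
The (sorted) degree sequence is an isomorphism invariant, so since G1 and G2 have different degree sequences they cannot be isomorphic.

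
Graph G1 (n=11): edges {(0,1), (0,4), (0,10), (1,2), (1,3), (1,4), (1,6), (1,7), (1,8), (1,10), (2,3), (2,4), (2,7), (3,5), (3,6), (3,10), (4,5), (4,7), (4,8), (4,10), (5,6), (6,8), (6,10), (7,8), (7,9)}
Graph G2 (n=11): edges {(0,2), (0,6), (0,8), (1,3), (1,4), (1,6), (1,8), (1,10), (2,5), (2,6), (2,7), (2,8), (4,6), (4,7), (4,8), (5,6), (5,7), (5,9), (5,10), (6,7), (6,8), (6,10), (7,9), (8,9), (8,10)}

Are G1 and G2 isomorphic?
Yes, isomorphic

The graphs are isomorphic.
One valid mapping φ: V(G1) → V(G2): 0→0, 1→6, 2→4, 3→7, 4→8, 5→9, 6→5, 7→1, 8→10, 9→3, 10→2

Verify φ preserves adjacency — for each edge of G1, its image is an edge of G2:
  (0,1) → (φ(0),φ(1)) = (0,6) ∈ E(G2) ✓
  (0,4) → (φ(0),φ(4)) = (0,8) ∈ E(G2) ✓
  (0,10) → (φ(0),φ(10)) = (0,2) ∈ E(G2) ✓
  (1,2) → (φ(1),φ(2)) = (4,6) ∈ E(G2) ✓
  (1,3) → (φ(1),φ(3)) = (6,7) ∈ E(G2) ✓
  (1,4) → (φ(1),φ(4)) = (6,8) ∈ E(G2) ✓
  (1,6) → (φ(1),φ(6)) = (5,6) ∈ E(G2) ✓
  (1,7) → (φ(1),φ(7)) = (1,6) ∈ E(G2) ✓
  (1,8) → (φ(1),φ(8)) = (6,10) ∈ E(G2) ✓
  (1,10) → (φ(1),φ(10)) = (2,6) ∈ E(G2) ✓
  (2,3) → (φ(2),φ(3)) = (4,7) ∈ E(G2) ✓
  (2,4) → (φ(2),φ(4)) = (4,8) ∈ E(G2) ✓
  (2,7) → (φ(2),φ(7)) = (1,4) ∈ E(G2) ✓
  (3,5) → (φ(3),φ(5)) = (7,9) ∈ E(G2) ✓
  (3,6) → (φ(3),φ(6)) = (5,7) ∈ E(G2) ✓
  (3,10) → (φ(3),φ(10)) = (2,7) ∈ E(G2) ✓
  (4,5) → (φ(4),φ(5)) = (8,9) ∈ E(G2) ✓
  (4,7) → (φ(4),φ(7)) = (1,8) ∈ E(G2) ✓
  (4,8) → (φ(4),φ(8)) = (8,10) ∈ E(G2) ✓
  (4,10) → (φ(4),φ(10)) = (2,8) ∈ E(G2) ✓
  (5,6) → (φ(5),φ(6)) = (5,9) ∈ E(G2) ✓
  (6,8) → (φ(6),φ(8)) = (5,10) ∈ E(G2) ✓
  (6,10) → (φ(6),φ(10)) = (2,5) ∈ E(G2) ✓
  (7,8) → (φ(7),φ(8)) = (1,10) ∈ E(G2) ✓
  (7,9) → (φ(7),φ(9)) = (1,3) ∈ E(G2) ✓
All 25 edges of G1 map to edges of G2, and |E(G1)| = |E(G2)| = 25, so φ is a bijection on edges as well as vertices. Hence G1 ≅ G2.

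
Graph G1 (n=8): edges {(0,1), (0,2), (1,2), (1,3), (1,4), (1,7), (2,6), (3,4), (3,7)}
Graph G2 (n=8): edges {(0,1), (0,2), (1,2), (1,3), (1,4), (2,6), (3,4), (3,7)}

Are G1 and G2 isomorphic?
No, not isomorphic

The graphs are NOT isomorphic.

Counting edges: G1 has 9 edge(s); G2 has 8 edge(s).
Edge count is an isomorphism invariant (a bijection on vertices induces a bijection on edges), so differing edge counts rule out isomorphism.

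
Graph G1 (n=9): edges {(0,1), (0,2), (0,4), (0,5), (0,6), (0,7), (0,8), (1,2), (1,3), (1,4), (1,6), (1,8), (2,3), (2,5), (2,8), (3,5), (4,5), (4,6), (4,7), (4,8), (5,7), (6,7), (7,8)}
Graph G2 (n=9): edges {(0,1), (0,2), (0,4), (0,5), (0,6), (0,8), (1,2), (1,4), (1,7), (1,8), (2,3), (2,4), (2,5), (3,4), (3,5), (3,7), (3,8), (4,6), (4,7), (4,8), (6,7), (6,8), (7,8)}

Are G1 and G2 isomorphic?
Yes, isomorphic

The graphs are isomorphic.
One valid mapping φ: V(G1) → V(G2): 0→4, 1→0, 2→2, 3→5, 4→8, 5→3, 6→6, 7→7, 8→1

Verify φ preserves adjacency — for each edge of G1, its image is an edge of G2:
  (0,1) → (φ(0),φ(1)) = (0,4) ∈ E(G2) ✓
  (0,2) → (φ(0),φ(2)) = (2,4) ∈ E(G2) ✓
  (0,4) → (φ(0),φ(4)) = (4,8) ∈ E(G2) ✓
  (0,5) → (φ(0),φ(5)) = (3,4) ∈ E(G2) ✓
  (0,6) → (φ(0),φ(6)) = (4,6) ∈ E(G2) ✓
  (0,7) → (φ(0),φ(7)) = (4,7) ∈ E(G2) ✓
  (0,8) → (φ(0),φ(8)) = (1,4) ∈ E(G2) ✓
  (1,2) → (φ(1),φ(2)) = (0,2) ∈ E(G2) ✓
  (1,3) → (φ(1),φ(3)) = (0,5) ∈ E(G2) ✓
  (1,4) → (φ(1),φ(4)) = (0,8) ∈ E(G2) ✓
  (1,6) → (φ(1),φ(6)) = (0,6) ∈ E(G2) ✓
  (1,8) → (φ(1),φ(8)) = (0,1) ∈ E(G2) ✓
  (2,3) → (φ(2),φ(3)) = (2,5) ∈ E(G2) ✓
  (2,5) → (φ(2),φ(5)) = (2,3) ∈ E(G2) ✓
  (2,8) → (φ(2),φ(8)) = (1,2) ∈ E(G2) ✓
  (3,5) → (φ(3),φ(5)) = (3,5) ∈ E(G2) ✓
  (4,5) → (φ(4),φ(5)) = (3,8) ∈ E(G2) ✓
  (4,6) → (φ(4),φ(6)) = (6,8) ∈ E(G2) ✓
  (4,7) → (φ(4),φ(7)) = (7,8) ∈ E(G2) ✓
  (4,8) → (φ(4),φ(8)) = (1,8) ∈ E(G2) ✓
  (5,7) → (φ(5),φ(7)) = (3,7) ∈ E(G2) ✓
  (6,7) → (φ(6),φ(7)) = (6,7) ∈ E(G2) ✓
  (7,8) → (φ(7),φ(8)) = (1,7) ∈ E(G2) ✓
All 23 edges of G1 map to edges of G2, and |E(G1)| = |E(G2)| = 23, so φ is a bijection on edges as well as vertices. Hence G1 ≅ G2.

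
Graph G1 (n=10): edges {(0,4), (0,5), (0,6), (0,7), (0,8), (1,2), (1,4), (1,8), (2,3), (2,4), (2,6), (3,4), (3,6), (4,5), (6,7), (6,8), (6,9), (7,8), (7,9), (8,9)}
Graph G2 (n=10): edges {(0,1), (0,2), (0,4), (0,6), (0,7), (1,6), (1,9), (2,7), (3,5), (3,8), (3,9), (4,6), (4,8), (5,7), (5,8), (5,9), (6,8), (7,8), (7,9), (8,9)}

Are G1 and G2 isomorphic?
Yes, isomorphic

The graphs are isomorphic.
One valid mapping φ: V(G1) → V(G2): 0→7, 1→1, 2→6, 3→4, 4→0, 5→2, 6→8, 7→5, 8→9, 9→3

Verify φ preserves adjacency — for each edge of G1, its image is an edge of G2:
  (0,4) → (φ(0),φ(4)) = (0,7) ∈ E(G2) ✓
  (0,5) → (φ(0),φ(5)) = (2,7) ∈ E(G2) ✓
  (0,6) → (φ(0),φ(6)) = (7,8) ∈ E(G2) ✓
  (0,7) → (φ(0),φ(7)) = (5,7) ∈ E(G2) ✓
  (0,8) → (φ(0),φ(8)) = (7,9) ∈ E(G2) ✓
  (1,2) → (φ(1),φ(2)) = (1,6) ∈ E(G2) ✓
  (1,4) → (φ(1),φ(4)) = (0,1) ∈ E(G2) ✓
  (1,8) → (φ(1),φ(8)) = (1,9) ∈ E(G2) ✓
  (2,3) → (φ(2),φ(3)) = (4,6) ∈ E(G2) ✓
  (2,4) → (φ(2),φ(4)) = (0,6) ∈ E(G2) ✓
  (2,6) → (φ(2),φ(6)) = (6,8) ∈ E(G2) ✓
  (3,4) → (φ(3),φ(4)) = (0,4) ∈ E(G2) ✓
  (3,6) → (φ(3),φ(6)) = (4,8) ∈ E(G2) ✓
  (4,5) → (φ(4),φ(5)) = (0,2) ∈ E(G2) ✓
  (6,7) → (φ(6),φ(7)) = (5,8) ∈ E(G2) ✓
  (6,8) → (φ(6),φ(8)) = (8,9) ∈ E(G2) ✓
  (6,9) → (φ(6),φ(9)) = (3,8) ∈ E(G2) ✓
  (7,8) → (φ(7),φ(8)) = (5,9) ∈ E(G2) ✓
  (7,9) → (φ(7),φ(9)) = (3,5) ∈ E(G2) ✓
  (8,9) → (φ(8),φ(9)) = (3,9) ∈ E(G2) ✓
All 20 edges of G1 map to edges of G2, and |E(G1)| = |E(G2)| = 20, so φ is a bijection on edges as well as vertices. Hence G1 ≅ G2.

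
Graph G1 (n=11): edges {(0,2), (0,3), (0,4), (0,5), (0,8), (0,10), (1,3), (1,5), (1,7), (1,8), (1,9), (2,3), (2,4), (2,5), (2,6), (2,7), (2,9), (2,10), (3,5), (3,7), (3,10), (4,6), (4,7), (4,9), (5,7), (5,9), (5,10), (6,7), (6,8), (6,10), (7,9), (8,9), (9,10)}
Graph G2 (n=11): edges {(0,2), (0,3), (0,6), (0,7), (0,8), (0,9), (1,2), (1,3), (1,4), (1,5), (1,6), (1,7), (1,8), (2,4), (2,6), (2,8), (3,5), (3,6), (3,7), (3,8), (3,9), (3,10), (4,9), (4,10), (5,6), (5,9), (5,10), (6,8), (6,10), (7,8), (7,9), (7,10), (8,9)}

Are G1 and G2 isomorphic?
Yes, isomorphic

The graphs are isomorphic.
One valid mapping φ: V(G1) → V(G2): 0→9, 1→2, 2→3, 3→0, 4→5, 5→8, 6→10, 7→6, 8→4, 9→1, 10→7

Verify φ preserves adjacency — for each edge of G1, its image is an edge of G2:
  (0,2) → (φ(0),φ(2)) = (3,9) ∈ E(G2) ✓
  (0,3) → (φ(0),φ(3)) = (0,9) ∈ E(G2) ✓
  (0,4) → (φ(0),φ(4)) = (5,9) ∈ E(G2) ✓
  (0,5) → (φ(0),φ(5)) = (8,9) ∈ E(G2) ✓
  (0,8) → (φ(0),φ(8)) = (4,9) ∈ E(G2) ✓
  (0,10) → (φ(0),φ(10)) = (7,9) ∈ E(G2) ✓
  (1,3) → (φ(1),φ(3)) = (0,2) ∈ E(G2) ✓
  (1,5) → (φ(1),φ(5)) = (2,8) ∈ E(G2) ✓
  (1,7) → (φ(1),φ(7)) = (2,6) ∈ E(G2) ✓
  (1,8) → (φ(1),φ(8)) = (2,4) ∈ E(G2) ✓
  (1,9) → (φ(1),φ(9)) = (1,2) ∈ E(G2) ✓
  (2,3) → (φ(2),φ(3)) = (0,3) ∈ E(G2) ✓
  (2,4) → (φ(2),φ(4)) = (3,5) ∈ E(G2) ✓
  (2,5) → (φ(2),φ(5)) = (3,8) ∈ E(G2) ✓
  (2,6) → (φ(2),φ(6)) = (3,10) ∈ E(G2) ✓
  (2,7) → (φ(2),φ(7)) = (3,6) ∈ E(G2) ✓
  (2,9) → (φ(2),φ(9)) = (1,3) ∈ E(G2) ✓
  (2,10) → (φ(2),φ(10)) = (3,7) ∈ E(G2) ✓
  (3,5) → (φ(3),φ(5)) = (0,8) ∈ E(G2) ✓
  (3,7) → (φ(3),φ(7)) = (0,6) ∈ E(G2) ✓
  (3,10) → (φ(3),φ(10)) = (0,7) ∈ E(G2) ✓
  (4,6) → (φ(4),φ(6)) = (5,10) ∈ E(G2) ✓
  (4,7) → (φ(4),φ(7)) = (5,6) ∈ E(G2) ✓
  (4,9) → (φ(4),φ(9)) = (1,5) ∈ E(G2) ✓
  (5,7) → (φ(5),φ(7)) = (6,8) ∈ E(G2) ✓
  (5,9) → (φ(5),φ(9)) = (1,8) ∈ E(G2) ✓
  (5,10) → (φ(5),φ(10)) = (7,8) ∈ E(G2) ✓
  (6,7) → (φ(6),φ(7)) = (6,10) ∈ E(G2) ✓
  (6,8) → (φ(6),φ(8)) = (4,10) ∈ E(G2) ✓
  (6,10) → (φ(6),φ(10)) = (7,10) ∈ E(G2) ✓
  (7,9) → (φ(7),φ(9)) = (1,6) ∈ E(G2) ✓
  (8,9) → (φ(8),φ(9)) = (1,4) ∈ E(G2) ✓
  (9,10) → (φ(9),φ(10)) = (1,7) ∈ E(G2) ✓
All 33 edges of G1 map to edges of G2, and |E(G1)| = |E(G2)| = 33, so φ is a bijection on edges as well as vertices. Hence G1 ≅ G2.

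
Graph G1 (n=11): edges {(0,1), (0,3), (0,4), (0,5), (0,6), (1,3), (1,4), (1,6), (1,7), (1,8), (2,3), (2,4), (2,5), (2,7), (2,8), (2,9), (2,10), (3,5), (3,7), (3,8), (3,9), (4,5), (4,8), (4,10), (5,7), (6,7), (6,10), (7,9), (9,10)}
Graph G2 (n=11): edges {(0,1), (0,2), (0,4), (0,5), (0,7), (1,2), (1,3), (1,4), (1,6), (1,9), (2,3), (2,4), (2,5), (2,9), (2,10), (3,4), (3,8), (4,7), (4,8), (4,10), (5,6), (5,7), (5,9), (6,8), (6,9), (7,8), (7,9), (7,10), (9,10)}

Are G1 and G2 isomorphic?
Yes, isomorphic

The graphs are isomorphic.
One valid mapping φ: V(G1) → V(G2): 0→5, 1→9, 2→4, 3→2, 4→7, 5→0, 6→6, 7→1, 8→10, 9→3, 10→8

Verify φ preserves adjacency — for each edge of G1, its image is an edge of G2:
  (0,1) → (φ(0),φ(1)) = (5,9) ∈ E(G2) ✓
  (0,3) → (φ(0),φ(3)) = (2,5) ∈ E(G2) ✓
  (0,4) → (φ(0),φ(4)) = (5,7) ∈ E(G2) ✓
  (0,5) → (φ(0),φ(5)) = (0,5) ∈ E(G2) ✓
  (0,6) → (φ(0),φ(6)) = (5,6) ∈ E(G2) ✓
  (1,3) → (φ(1),φ(3)) = (2,9) ∈ E(G2) ✓
  (1,4) → (φ(1),φ(4)) = (7,9) ∈ E(G2) ✓
  (1,6) → (φ(1),φ(6)) = (6,9) ∈ E(G2) ✓
  (1,7) → (φ(1),φ(7)) = (1,9) ∈ E(G2) ✓
  (1,8) → (φ(1),φ(8)) = (9,10) ∈ E(G2) ✓
  (2,3) → (φ(2),φ(3)) = (2,4) ∈ E(G2) ✓
  (2,4) → (φ(2),φ(4)) = (4,7) ∈ E(G2) ✓
  (2,5) → (φ(2),φ(5)) = (0,4) ∈ E(G2) ✓
  (2,7) → (φ(2),φ(7)) = (1,4) ∈ E(G2) ✓
  (2,8) → (φ(2),φ(8)) = (4,10) ∈ E(G2) ✓
  (2,9) → (φ(2),φ(9)) = (3,4) ∈ E(G2) ✓
  (2,10) → (φ(2),φ(10)) = (4,8) ∈ E(G2) ✓
  (3,5) → (φ(3),φ(5)) = (0,2) ∈ E(G2) ✓
  (3,7) → (φ(3),φ(7)) = (1,2) ∈ E(G2) ✓
  (3,8) → (φ(3),φ(8)) = (2,10) ∈ E(G2) ✓
  (3,9) → (φ(3),φ(9)) = (2,3) ∈ E(G2) ✓
  (4,5) → (φ(4),φ(5)) = (0,7) ∈ E(G2) ✓
  (4,8) → (φ(4),φ(8)) = (7,10) ∈ E(G2) ✓
  (4,10) → (φ(4),φ(10)) = (7,8) ∈ E(G2) ✓
  (5,7) → (φ(5),φ(7)) = (0,1) ∈ E(G2) ✓
  (6,7) → (φ(6),φ(7)) = (1,6) ∈ E(G2) ✓
  (6,10) → (φ(6),φ(10)) = (6,8) ∈ E(G2) ✓
  (7,9) → (φ(7),φ(9)) = (1,3) ∈ E(G2) ✓
  (9,10) → (φ(9),φ(10)) = (3,8) ∈ E(G2) ✓
All 29 edges of G1 map to edges of G2, and |E(G1)| = |E(G2)| = 29, so φ is a bijection on edges as well as vertices. Hence G1 ≅ G2.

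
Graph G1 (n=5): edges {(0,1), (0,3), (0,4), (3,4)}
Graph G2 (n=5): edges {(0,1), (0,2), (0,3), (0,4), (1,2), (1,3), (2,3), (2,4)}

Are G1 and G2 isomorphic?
No, not isomorphic

The graphs are NOT isomorphic.

Degrees in G1: deg(0)=3, deg(1)=1, deg(2)=0, deg(3)=2, deg(4)=2.
Sorted degree sequence of G1: [3, 2, 2, 1, 0].
Degrees in G2: deg(0)=4, deg(1)=3, deg(2)=4, deg(3)=3, deg(4)=2.
Sorted degree sequence of G2: [4, 4, 3, 3, 2].
The (sorted) degree sequence is an isomorphism invariant, so since G1 and G2 have different degree sequences they cannot be isomorphic.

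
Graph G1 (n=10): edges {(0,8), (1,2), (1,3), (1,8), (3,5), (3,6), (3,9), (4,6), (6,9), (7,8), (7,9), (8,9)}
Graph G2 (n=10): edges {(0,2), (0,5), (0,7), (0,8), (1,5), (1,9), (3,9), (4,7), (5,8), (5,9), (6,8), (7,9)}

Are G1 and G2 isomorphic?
Yes, isomorphic

The graphs are isomorphic.
One valid mapping φ: V(G1) → V(G2): 0→3, 1→7, 2→4, 3→0, 4→6, 5→2, 6→8, 7→1, 8→9, 9→5

Verify φ preserves adjacency — for each edge of G1, its image is an edge of G2:
  (0,8) → (φ(0),φ(8)) = (3,9) ∈ E(G2) ✓
  (1,2) → (φ(1),φ(2)) = (4,7) ∈ E(G2) ✓
  (1,3) → (φ(1),φ(3)) = (0,7) ∈ E(G2) ✓
  (1,8) → (φ(1),φ(8)) = (7,9) ∈ E(G2) ✓
  (3,5) → (φ(3),φ(5)) = (0,2) ∈ E(G2) ✓
  (3,6) → (φ(3),φ(6)) = (0,8) ∈ E(G2) ✓
  (3,9) → (φ(3),φ(9)) = (0,5) ∈ E(G2) ✓
  (4,6) → (φ(4),φ(6)) = (6,8) ∈ E(G2) ✓
  (6,9) → (φ(6),φ(9)) = (5,8) ∈ E(G2) ✓
  (7,8) → (φ(7),φ(8)) = (1,9) ∈ E(G2) ✓
  (7,9) → (φ(7),φ(9)) = (1,5) ∈ E(G2) ✓
  (8,9) → (φ(8),φ(9)) = (5,9) ∈ E(G2) ✓
All 12 edges of G1 map to edges of G2, and |E(G1)| = |E(G2)| = 12, so φ is a bijection on edges as well as vertices. Hence G1 ≅ G2.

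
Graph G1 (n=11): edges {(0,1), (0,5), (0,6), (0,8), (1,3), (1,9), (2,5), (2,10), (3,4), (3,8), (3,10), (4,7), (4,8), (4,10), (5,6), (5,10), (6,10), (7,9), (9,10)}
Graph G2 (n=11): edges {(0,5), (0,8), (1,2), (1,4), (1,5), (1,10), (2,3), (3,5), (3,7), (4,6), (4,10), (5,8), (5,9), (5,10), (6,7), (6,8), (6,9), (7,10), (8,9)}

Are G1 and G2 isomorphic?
Yes, isomorphic

The graphs are isomorphic.
One valid mapping φ: V(G1) → V(G2): 0→6, 1→7, 2→0, 3→10, 4→1, 5→8, 6→9, 7→2, 8→4, 9→3, 10→5

Verify φ preserves adjacency — for each edge of G1, its image is an edge of G2:
  (0,1) → (φ(0),φ(1)) = (6,7) ∈ E(G2) ✓
  (0,5) → (φ(0),φ(5)) = (6,8) ∈ E(G2) ✓
  (0,6) → (φ(0),φ(6)) = (6,9) ∈ E(G2) ✓
  (0,8) → (φ(0),φ(8)) = (4,6) ∈ E(G2) ✓
  (1,3) → (φ(1),φ(3)) = (7,10) ∈ E(G2) ✓
  (1,9) → (φ(1),φ(9)) = (3,7) ∈ E(G2) ✓
  (2,5) → (φ(2),φ(5)) = (0,8) ∈ E(G2) ✓
  (2,10) → (φ(2),φ(10)) = (0,5) ∈ E(G2) ✓
  (3,4) → (φ(3),φ(4)) = (1,10) ∈ E(G2) ✓
  (3,8) → (φ(3),φ(8)) = (4,10) ∈ E(G2) ✓
  (3,10) → (φ(3),φ(10)) = (5,10) ∈ E(G2) ✓
  (4,7) → (φ(4),φ(7)) = (1,2) ∈ E(G2) ✓
  (4,8) → (φ(4),φ(8)) = (1,4) ∈ E(G2) ✓
  (4,10) → (φ(4),φ(10)) = (1,5) ∈ E(G2) ✓
  (5,6) → (φ(5),φ(6)) = (8,9) ∈ E(G2) ✓
  (5,10) → (φ(5),φ(10)) = (5,8) ∈ E(G2) ✓
  (6,10) → (φ(6),φ(10)) = (5,9) ∈ E(G2) ✓
  (7,9) → (φ(7),φ(9)) = (2,3) ∈ E(G2) ✓
  (9,10) → (φ(9),φ(10)) = (3,5) ∈ E(G2) ✓
All 19 edges of G1 map to edges of G2, and |E(G1)| = |E(G2)| = 19, so φ is a bijection on edges as well as vertices. Hence G1 ≅ G2.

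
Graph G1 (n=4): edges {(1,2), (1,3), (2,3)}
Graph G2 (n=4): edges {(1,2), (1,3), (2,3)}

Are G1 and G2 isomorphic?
Yes, isomorphic

The graphs are isomorphic.
One valid mapping φ: V(G1) → V(G2): 0→0, 1→2, 2→3, 3→1

Verify φ preserves adjacency — for each edge of G1, its image is an edge of G2:
  (1,2) → (φ(1),φ(2)) = (2,3) ∈ E(G2) ✓
  (1,3) → (φ(1),φ(3)) = (1,2) ∈ E(G2) ✓
  (2,3) → (φ(2),φ(3)) = (1,3) ∈ E(G2) ✓
All 3 edges of G1 map to edges of G2, and |E(G1)| = |E(G2)| = 3, so φ is a bijection on edges as well as vertices. Hence G1 ≅ G2.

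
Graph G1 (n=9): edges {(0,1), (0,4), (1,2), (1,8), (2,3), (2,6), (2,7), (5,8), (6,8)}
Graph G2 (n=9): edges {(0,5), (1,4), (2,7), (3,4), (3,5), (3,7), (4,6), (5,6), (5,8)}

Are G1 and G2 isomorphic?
Yes, isomorphic

The graphs are isomorphic.
One valid mapping φ: V(G1) → V(G2): 0→7, 1→3, 2→5, 3→8, 4→2, 5→1, 6→6, 7→0, 8→4

Verify φ preserves adjacency — for each edge of G1, its image is an edge of G2:
  (0,1) → (φ(0),φ(1)) = (3,7) ∈ E(G2) ✓
  (0,4) → (φ(0),φ(4)) = (2,7) ∈ E(G2) ✓
  (1,2) → (φ(1),φ(2)) = (3,5) ∈ E(G2) ✓
  (1,8) → (φ(1),φ(8)) = (3,4) ∈ E(G2) ✓
  (2,3) → (φ(2),φ(3)) = (5,8) ∈ E(G2) ✓
  (2,6) → (φ(2),φ(6)) = (5,6) ∈ E(G2) ✓
  (2,7) → (φ(2),φ(7)) = (0,5) ∈ E(G2) ✓
  (5,8) → (φ(5),φ(8)) = (1,4) ∈ E(G2) ✓
  (6,8) → (φ(6),φ(8)) = (4,6) ∈ E(G2) ✓
All 9 edges of G1 map to edges of G2, and |E(G1)| = |E(G2)| = 9, so φ is a bijection on edges as well as vertices. Hence G1 ≅ G2.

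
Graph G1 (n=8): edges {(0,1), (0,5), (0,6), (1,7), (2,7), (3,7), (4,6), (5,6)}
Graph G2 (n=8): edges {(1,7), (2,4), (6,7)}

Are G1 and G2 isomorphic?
No, not isomorphic

The graphs are NOT isomorphic.

Connected components of G1: 1 component(s) with vertex sets [[0, 1, 2, 3, 4, 5, 6, 7]], sizes [8].
Connected components of G2: 5 component(s) with vertex sets [[0], [3], [5], [2, 4], [1, 6, 7]], sizes [1, 1, 1, 2, 3].
The number of connected components (and the multiset of component sizes) is an isomorphism invariant — an isomorphism maps each component of G1 bijectively onto a component of G2. Since G1 has 1 component(s) and G2 has 5, they cannot be isomorphic.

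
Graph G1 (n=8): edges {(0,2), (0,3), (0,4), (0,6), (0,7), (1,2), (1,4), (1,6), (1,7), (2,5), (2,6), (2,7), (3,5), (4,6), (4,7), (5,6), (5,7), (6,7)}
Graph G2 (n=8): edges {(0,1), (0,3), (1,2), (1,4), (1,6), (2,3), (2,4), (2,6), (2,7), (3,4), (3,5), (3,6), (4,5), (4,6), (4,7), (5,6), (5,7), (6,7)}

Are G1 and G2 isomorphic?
Yes, isomorphic

The graphs are isomorphic.
One valid mapping φ: V(G1) → V(G2): 0→3, 1→7, 2→2, 3→0, 4→5, 5→1, 6→6, 7→4

Verify φ preserves adjacency — for each edge of G1, its image is an edge of G2:
  (0,2) → (φ(0),φ(2)) = (2,3) ∈ E(G2) ✓
  (0,3) → (φ(0),φ(3)) = (0,3) ∈ E(G2) ✓
  (0,4) → (φ(0),φ(4)) = (3,5) ∈ E(G2) ✓
  (0,6) → (φ(0),φ(6)) = (3,6) ∈ E(G2) ✓
  (0,7) → (φ(0),φ(7)) = (3,4) ∈ E(G2) ✓
  (1,2) → (φ(1),φ(2)) = (2,7) ∈ E(G2) ✓
  (1,4) → (φ(1),φ(4)) = (5,7) ∈ E(G2) ✓
  (1,6) → (φ(1),φ(6)) = (6,7) ∈ E(G2) ✓
  (1,7) → (φ(1),φ(7)) = (4,7) ∈ E(G2) ✓
  (2,5) → (φ(2),φ(5)) = (1,2) ∈ E(G2) ✓
  (2,6) → (φ(2),φ(6)) = (2,6) ∈ E(G2) ✓
  (2,7) → (φ(2),φ(7)) = (2,4) ∈ E(G2) ✓
  (3,5) → (φ(3),φ(5)) = (0,1) ∈ E(G2) ✓
  (4,6) → (φ(4),φ(6)) = (5,6) ∈ E(G2) ✓
  (4,7) → (φ(4),φ(7)) = (4,5) ∈ E(G2) ✓
  (5,6) → (φ(5),φ(6)) = (1,6) ∈ E(G2) ✓
  (5,7) → (φ(5),φ(7)) = (1,4) ∈ E(G2) ✓
  (6,7) → (φ(6),φ(7)) = (4,6) ∈ E(G2) ✓
All 18 edges of G1 map to edges of G2, and |E(G1)| = |E(G2)| = 18, so φ is a bijection on edges as well as vertices. Hence G1 ≅ G2.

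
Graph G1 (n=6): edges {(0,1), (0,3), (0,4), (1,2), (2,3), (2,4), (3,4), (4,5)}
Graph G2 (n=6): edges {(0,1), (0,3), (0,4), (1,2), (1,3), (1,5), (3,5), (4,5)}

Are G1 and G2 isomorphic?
Yes, isomorphic

The graphs are isomorphic.
One valid mapping φ: V(G1) → V(G2): 0→0, 1→4, 2→5, 3→3, 4→1, 5→2

Verify φ preserves adjacency — for each edge of G1, its image is an edge of G2:
  (0,1) → (φ(0),φ(1)) = (0,4) ∈ E(G2) ✓
  (0,3) → (φ(0),φ(3)) = (0,3) ∈ E(G2) ✓
  (0,4) → (φ(0),φ(4)) = (0,1) ∈ E(G2) ✓
  (1,2) → (φ(1),φ(2)) = (4,5) ∈ E(G2) ✓
  (2,3) → (φ(2),φ(3)) = (3,5) ∈ E(G2) ✓
  (2,4) → (φ(2),φ(4)) = (1,5) ∈ E(G2) ✓
  (3,4) → (φ(3),φ(4)) = (1,3) ∈ E(G2) ✓
  (4,5) → (φ(4),φ(5)) = (1,2) ∈ E(G2) ✓
All 8 edges of G1 map to edges of G2, and |E(G1)| = |E(G2)| = 8, so φ is a bijection on edges as well as vertices. Hence G1 ≅ G2.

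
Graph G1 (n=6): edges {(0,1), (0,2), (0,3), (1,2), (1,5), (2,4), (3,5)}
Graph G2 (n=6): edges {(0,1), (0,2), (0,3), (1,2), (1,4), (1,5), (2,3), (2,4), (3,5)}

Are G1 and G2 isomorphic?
No, not isomorphic

The graphs are NOT isomorphic.

Counting edges: G1 has 7 edge(s); G2 has 9 edge(s).
Edge count is an isomorphism invariant (a bijection on vertices induces a bijection on edges), so differing edge counts rule out isomorphism.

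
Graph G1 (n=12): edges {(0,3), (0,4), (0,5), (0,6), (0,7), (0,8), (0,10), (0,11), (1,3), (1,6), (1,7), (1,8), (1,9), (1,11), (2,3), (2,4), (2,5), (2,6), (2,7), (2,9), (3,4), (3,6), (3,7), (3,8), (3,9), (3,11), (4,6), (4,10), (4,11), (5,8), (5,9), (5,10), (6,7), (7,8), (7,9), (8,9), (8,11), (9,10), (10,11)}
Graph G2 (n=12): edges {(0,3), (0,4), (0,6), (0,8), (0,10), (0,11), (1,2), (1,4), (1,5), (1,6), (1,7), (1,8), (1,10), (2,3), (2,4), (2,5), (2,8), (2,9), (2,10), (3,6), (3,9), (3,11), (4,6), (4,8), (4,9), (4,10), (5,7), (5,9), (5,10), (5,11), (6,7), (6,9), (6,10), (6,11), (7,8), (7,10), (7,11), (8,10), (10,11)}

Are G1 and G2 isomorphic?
Yes, isomorphic

The graphs are isomorphic.
One valid mapping φ: V(G1) → V(G2): 0→6, 1→8, 2→5, 3→10, 4→11, 5→9, 6→7, 7→1, 8→4, 9→2, 10→3, 11→0

Verify φ preserves adjacency — for each edge of G1, its image is an edge of G2:
  (0,3) → (φ(0),φ(3)) = (6,10) ∈ E(G2) ✓
  (0,4) → (φ(0),φ(4)) = (6,11) ∈ E(G2) ✓
  (0,5) → (φ(0),φ(5)) = (6,9) ∈ E(G2) ✓
  (0,6) → (φ(0),φ(6)) = (6,7) ∈ E(G2) ✓
  (0,7) → (φ(0),φ(7)) = (1,6) ∈ E(G2) ✓
  (0,8) → (φ(0),φ(8)) = (4,6) ∈ E(G2) ✓
  (0,10) → (φ(0),φ(10)) = (3,6) ∈ E(G2) ✓
  (0,11) → (φ(0),φ(11)) = (0,6) ∈ E(G2) ✓
  (1,3) → (φ(1),φ(3)) = (8,10) ∈ E(G2) ✓
  (1,6) → (φ(1),φ(6)) = (7,8) ∈ E(G2) ✓
  (1,7) → (φ(1),φ(7)) = (1,8) ∈ E(G2) ✓
  (1,8) → (φ(1),φ(8)) = (4,8) ∈ E(G2) ✓
  (1,9) → (φ(1),φ(9)) = (2,8) ∈ E(G2) ✓
  (1,11) → (φ(1),φ(11)) = (0,8) ∈ E(G2) ✓
  (2,3) → (φ(2),φ(3)) = (5,10) ∈ E(G2) ✓
  (2,4) → (φ(2),φ(4)) = (5,11) ∈ E(G2) ✓
  (2,5) → (φ(2),φ(5)) = (5,9) ∈ E(G2) ✓
  (2,6) → (φ(2),φ(6)) = (5,7) ∈ E(G2) ✓
  (2,7) → (φ(2),φ(7)) = (1,5) ∈ E(G2) ✓
  (2,9) → (φ(2),φ(9)) = (2,5) ∈ E(G2) ✓
  (3,4) → (φ(3),φ(4)) = (10,11) ∈ E(G2) ✓
  (3,6) → (φ(3),φ(6)) = (7,10) ∈ E(G2) ✓
  (3,7) → (φ(3),φ(7)) = (1,10) ∈ E(G2) ✓
  (3,8) → (φ(3),φ(8)) = (4,10) ∈ E(G2) ✓
  (3,9) → (φ(3),φ(9)) = (2,10) ∈ E(G2) ✓
  (3,11) → (φ(3),φ(11)) = (0,10) ∈ E(G2) ✓
  (4,6) → (φ(4),φ(6)) = (7,11) ∈ E(G2) ✓
  (4,10) → (φ(4),φ(10)) = (3,11) ∈ E(G2) ✓
  (4,11) → (φ(4),φ(11)) = (0,11) ∈ E(G2) ✓
  (5,8) → (φ(5),φ(8)) = (4,9) ∈ E(G2) ✓
  (5,9) → (φ(5),φ(9)) = (2,9) ∈ E(G2) ✓
  (5,10) → (φ(5),φ(10)) = (3,9) ∈ E(G2) ✓
  (6,7) → (φ(6),φ(7)) = (1,7) ∈ E(G2) ✓
  (7,8) → (φ(7),φ(8)) = (1,4) ∈ E(G2) ✓
  (7,9) → (φ(7),φ(9)) = (1,2) ∈ E(G2) ✓
  (8,9) → (φ(8),φ(9)) = (2,4) ∈ E(G2) ✓
  (8,11) → (φ(8),φ(11)) = (0,4) ∈ E(G2) ✓
  (9,10) → (φ(9),φ(10)) = (2,3) ∈ E(G2) ✓
  (10,11) → (φ(10),φ(11)) = (0,3) ∈ E(G2) ✓
All 39 edges of G1 map to edges of G2, and |E(G1)| = |E(G2)| = 39, so φ is a bijection on edges as well as vertices. Hence G1 ≅ G2.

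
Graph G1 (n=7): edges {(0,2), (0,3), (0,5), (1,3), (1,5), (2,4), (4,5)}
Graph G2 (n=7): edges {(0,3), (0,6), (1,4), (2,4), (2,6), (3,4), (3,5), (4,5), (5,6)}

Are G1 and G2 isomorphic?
No, not isomorphic

The graphs are NOT isomorphic.

Connected components of G1: 2 component(s) with vertex sets [[6], [0, 1, 2, 3, 4, 5]], sizes [1, 6].
Connected components of G2: 1 component(s) with vertex sets [[0, 1, 2, 3, 4, 5, 6]], sizes [7].
The number of connected components (and the multiset of component sizes) is an isomorphism invariant — an isomorphism maps each component of G1 bijectively onto a component of G2. Since G1 has 2 component(s) and G2 has 1, they cannot be isomorphic.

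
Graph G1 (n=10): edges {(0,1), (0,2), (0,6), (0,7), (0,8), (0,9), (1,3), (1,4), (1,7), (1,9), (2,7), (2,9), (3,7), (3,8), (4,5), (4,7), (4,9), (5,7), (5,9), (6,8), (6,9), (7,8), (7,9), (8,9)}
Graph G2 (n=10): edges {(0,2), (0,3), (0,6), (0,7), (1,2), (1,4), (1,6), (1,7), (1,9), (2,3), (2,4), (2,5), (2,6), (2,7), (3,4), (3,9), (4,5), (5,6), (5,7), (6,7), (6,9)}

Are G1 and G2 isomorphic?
No, not isomorphic

The graphs are NOT isomorphic.

Counting triangles (3-cliques): G1 has 21, G2 has 15.
Triangle count is an isomorphism invariant, so differing triangle counts rule out isomorphism.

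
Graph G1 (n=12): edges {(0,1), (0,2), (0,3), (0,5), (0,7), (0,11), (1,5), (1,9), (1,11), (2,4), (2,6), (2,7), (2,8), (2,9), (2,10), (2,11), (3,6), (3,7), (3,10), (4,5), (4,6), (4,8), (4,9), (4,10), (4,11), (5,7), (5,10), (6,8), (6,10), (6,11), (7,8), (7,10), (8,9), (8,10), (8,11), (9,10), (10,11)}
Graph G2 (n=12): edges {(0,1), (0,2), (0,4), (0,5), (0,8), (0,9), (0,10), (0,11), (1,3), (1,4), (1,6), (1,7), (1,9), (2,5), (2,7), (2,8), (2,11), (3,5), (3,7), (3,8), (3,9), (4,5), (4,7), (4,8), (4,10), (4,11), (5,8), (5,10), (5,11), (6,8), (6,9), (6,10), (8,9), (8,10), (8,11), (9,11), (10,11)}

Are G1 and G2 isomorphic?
Yes, isomorphic

The graphs are isomorphic.
One valid mapping φ: V(G1) → V(G2): 0→1, 1→7, 2→0, 3→6, 4→5, 5→3, 6→10, 7→9, 8→11, 9→2, 10→8, 11→4

Verify φ preserves adjacency — for each edge of G1, its image is an edge of G2:
  (0,1) → (φ(0),φ(1)) = (1,7) ∈ E(G2) ✓
  (0,2) → (φ(0),φ(2)) = (0,1) ∈ E(G2) ✓
  (0,3) → (φ(0),φ(3)) = (1,6) ∈ E(G2) ✓
  (0,5) → (φ(0),φ(5)) = (1,3) ∈ E(G2) ✓
  (0,7) → (φ(0),φ(7)) = (1,9) ∈ E(G2) ✓
  (0,11) → (φ(0),φ(11)) = (1,4) ∈ E(G2) ✓
  (1,5) → (φ(1),φ(5)) = (3,7) ∈ E(G2) ✓
  (1,9) → (φ(1),φ(9)) = (2,7) ∈ E(G2) ✓
  (1,11) → (φ(1),φ(11)) = (4,7) ∈ E(G2) ✓
  (2,4) → (φ(2),φ(4)) = (0,5) ∈ E(G2) ✓
  (2,6) → (φ(2),φ(6)) = (0,10) ∈ E(G2) ✓
  (2,7) → (φ(2),φ(7)) = (0,9) ∈ E(G2) ✓
  (2,8) → (φ(2),φ(8)) = (0,11) ∈ E(G2) ✓
  (2,9) → (φ(2),φ(9)) = (0,2) ∈ E(G2) ✓
  (2,10) → (φ(2),φ(10)) = (0,8) ∈ E(G2) ✓
  (2,11) → (φ(2),φ(11)) = (0,4) ∈ E(G2) ✓
  (3,6) → (φ(3),φ(6)) = (6,10) ∈ E(G2) ✓
  (3,7) → (φ(3),φ(7)) = (6,9) ∈ E(G2) ✓
  (3,10) → (φ(3),φ(10)) = (6,8) ∈ E(G2) ✓
  (4,5) → (φ(4),φ(5)) = (3,5) ∈ E(G2) ✓
  (4,6) → (φ(4),φ(6)) = (5,10) ∈ E(G2) ✓
  (4,8) → (φ(4),φ(8)) = (5,11) ∈ E(G2) ✓
  (4,9) → (φ(4),φ(9)) = (2,5) ∈ E(G2) ✓
  (4,10) → (φ(4),φ(10)) = (5,8) ∈ E(G2) ✓
  (4,11) → (φ(4),φ(11)) = (4,5) ∈ E(G2) ✓
  (5,7) → (φ(5),φ(7)) = (3,9) ∈ E(G2) ✓
  (5,10) → (φ(5),φ(10)) = (3,8) ∈ E(G2) ✓
  (6,8) → (φ(6),φ(8)) = (10,11) ∈ E(G2) ✓
  (6,10) → (φ(6),φ(10)) = (8,10) ∈ E(G2) ✓
  (6,11) → (φ(6),φ(11)) = (4,10) ∈ E(G2) ✓
  (7,8) → (φ(7),φ(8)) = (9,11) ∈ E(G2) ✓
  (7,10) → (φ(7),φ(10)) = (8,9) ∈ E(G2) ✓
  (8,9) → (φ(8),φ(9)) = (2,11) ∈ E(G2) ✓
  (8,10) → (φ(8),φ(10)) = (8,11) ∈ E(G2) ✓
  (8,11) → (φ(8),φ(11)) = (4,11) ∈ E(G2) ✓
  (9,10) → (φ(9),φ(10)) = (2,8) ∈ E(G2) ✓
  (10,11) → (φ(10),φ(11)) = (4,8) ∈ E(G2) ✓
All 37 edges of G1 map to edges of G2, and |E(G1)| = |E(G2)| = 37, so φ is a bijection on edges as well as vertices. Hence G1 ≅ G2.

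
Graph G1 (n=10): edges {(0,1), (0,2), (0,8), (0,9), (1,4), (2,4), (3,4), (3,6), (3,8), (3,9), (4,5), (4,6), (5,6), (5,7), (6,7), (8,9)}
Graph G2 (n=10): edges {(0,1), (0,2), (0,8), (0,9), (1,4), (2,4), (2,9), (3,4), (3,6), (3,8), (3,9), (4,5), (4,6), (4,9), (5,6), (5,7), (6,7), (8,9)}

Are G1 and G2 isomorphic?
No, not isomorphic

The graphs are NOT isomorphic.

Counting edges: G1 has 16 edge(s); G2 has 18 edge(s).
Edge count is an isomorphism invariant (a bijection on vertices induces a bijection on edges), so differing edge counts rule out isomorphism.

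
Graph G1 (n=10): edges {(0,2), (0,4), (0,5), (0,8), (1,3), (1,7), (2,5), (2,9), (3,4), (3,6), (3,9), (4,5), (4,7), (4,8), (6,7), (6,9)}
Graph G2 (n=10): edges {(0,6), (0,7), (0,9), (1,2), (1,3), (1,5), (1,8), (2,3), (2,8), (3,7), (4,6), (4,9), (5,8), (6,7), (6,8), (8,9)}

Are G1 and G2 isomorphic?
Yes, isomorphic

The graphs are isomorphic.
One valid mapping φ: V(G1) → V(G2): 0→1, 1→4, 2→3, 3→6, 4→8, 5→2, 6→0, 7→9, 8→5, 9→7

Verify φ preserves adjacency — for each edge of G1, its image is an edge of G2:
  (0,2) → (φ(0),φ(2)) = (1,3) ∈ E(G2) ✓
  (0,4) → (φ(0),φ(4)) = (1,8) ∈ E(G2) ✓
  (0,5) → (φ(0),φ(5)) = (1,2) ∈ E(G2) ✓
  (0,8) → (φ(0),φ(8)) = (1,5) ∈ E(G2) ✓
  (1,3) → (φ(1),φ(3)) = (4,6) ∈ E(G2) ✓
  (1,7) → (φ(1),φ(7)) = (4,9) ∈ E(G2) ✓
  (2,5) → (φ(2),φ(5)) = (2,3) ∈ E(G2) ✓
  (2,9) → (φ(2),φ(9)) = (3,7) ∈ E(G2) ✓
  (3,4) → (φ(3),φ(4)) = (6,8) ∈ E(G2) ✓
  (3,6) → (φ(3),φ(6)) = (0,6) ∈ E(G2) ✓
  (3,9) → (φ(3),φ(9)) = (6,7) ∈ E(G2) ✓
  (4,5) → (φ(4),φ(5)) = (2,8) ∈ E(G2) ✓
  (4,7) → (φ(4),φ(7)) = (8,9) ∈ E(G2) ✓
  (4,8) → (φ(4),φ(8)) = (5,8) ∈ E(G2) ✓
  (6,7) → (φ(6),φ(7)) = (0,9) ∈ E(G2) ✓
  (6,9) → (φ(6),φ(9)) = (0,7) ∈ E(G2) ✓
All 16 edges of G1 map to edges of G2, and |E(G1)| = |E(G2)| = 16, so φ is a bijection on edges as well as vertices. Hence G1 ≅ G2.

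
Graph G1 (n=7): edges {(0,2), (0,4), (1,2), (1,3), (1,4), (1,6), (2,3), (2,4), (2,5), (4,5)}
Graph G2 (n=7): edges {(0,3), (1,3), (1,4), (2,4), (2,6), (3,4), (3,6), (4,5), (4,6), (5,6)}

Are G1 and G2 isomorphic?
Yes, isomorphic

The graphs are isomorphic.
One valid mapping φ: V(G1) → V(G2): 0→5, 1→3, 2→4, 3→1, 4→6, 5→2, 6→0

Verify φ preserves adjacency — for each edge of G1, its image is an edge of G2:
  (0,2) → (φ(0),φ(2)) = (4,5) ∈ E(G2) ✓
  (0,4) → (φ(0),φ(4)) = (5,6) ∈ E(G2) ✓
  (1,2) → (φ(1),φ(2)) = (3,4) ∈ E(G2) ✓
  (1,3) → (φ(1),φ(3)) = (1,3) ∈ E(G2) ✓
  (1,4) → (φ(1),φ(4)) = (3,6) ∈ E(G2) ✓
  (1,6) → (φ(1),φ(6)) = (0,3) ∈ E(G2) ✓
  (2,3) → (φ(2),φ(3)) = (1,4) ∈ E(G2) ✓
  (2,4) → (φ(2),φ(4)) = (4,6) ∈ E(G2) ✓
  (2,5) → (φ(2),φ(5)) = (2,4) ∈ E(G2) ✓
  (4,5) → (φ(4),φ(5)) = (2,6) ∈ E(G2) ✓
All 10 edges of G1 map to edges of G2, and |E(G1)| = |E(G2)| = 10, so φ is a bijection on edges as well as vertices. Hence G1 ≅ G2.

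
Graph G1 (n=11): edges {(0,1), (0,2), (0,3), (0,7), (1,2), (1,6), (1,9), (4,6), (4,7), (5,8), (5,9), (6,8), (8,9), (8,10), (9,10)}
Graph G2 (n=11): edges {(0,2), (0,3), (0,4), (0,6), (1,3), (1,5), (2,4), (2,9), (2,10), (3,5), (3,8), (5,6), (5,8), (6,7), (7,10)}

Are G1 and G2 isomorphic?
Yes, isomorphic

The graphs are isomorphic.
One valid mapping φ: V(G1) → V(G2): 0→2, 1→0, 2→4, 3→9, 4→7, 5→1, 6→6, 7→10, 8→5, 9→3, 10→8

Verify φ preserves adjacency — for each edge of G1, its image is an edge of G2:
  (0,1) → (φ(0),φ(1)) = (0,2) ∈ E(G2) ✓
  (0,2) → (φ(0),φ(2)) = (2,4) ∈ E(G2) ✓
  (0,3) → (φ(0),φ(3)) = (2,9) ∈ E(G2) ✓
  (0,7) → (φ(0),φ(7)) = (2,10) ∈ E(G2) ✓
  (1,2) → (φ(1),φ(2)) = (0,4) ∈ E(G2) ✓
  (1,6) → (φ(1),φ(6)) = (0,6) ∈ E(G2) ✓
  (1,9) → (φ(1),φ(9)) = (0,3) ∈ E(G2) ✓
  (4,6) → (φ(4),φ(6)) = (6,7) ∈ E(G2) ✓
  (4,7) → (φ(4),φ(7)) = (7,10) ∈ E(G2) ✓
  (5,8) → (φ(5),φ(8)) = (1,5) ∈ E(G2) ✓
  (5,9) → (φ(5),φ(9)) = (1,3) ∈ E(G2) ✓
  (6,8) → (φ(6),φ(8)) = (5,6) ∈ E(G2) ✓
  (8,9) → (φ(8),φ(9)) = (3,5) ∈ E(G2) ✓
  (8,10) → (φ(8),φ(10)) = (5,8) ∈ E(G2) ✓
  (9,10) → (φ(9),φ(10)) = (3,8) ∈ E(G2) ✓
All 15 edges of G1 map to edges of G2, and |E(G1)| = |E(G2)| = 15, so φ is a bijection on edges as well as vertices. Hence G1 ≅ G2.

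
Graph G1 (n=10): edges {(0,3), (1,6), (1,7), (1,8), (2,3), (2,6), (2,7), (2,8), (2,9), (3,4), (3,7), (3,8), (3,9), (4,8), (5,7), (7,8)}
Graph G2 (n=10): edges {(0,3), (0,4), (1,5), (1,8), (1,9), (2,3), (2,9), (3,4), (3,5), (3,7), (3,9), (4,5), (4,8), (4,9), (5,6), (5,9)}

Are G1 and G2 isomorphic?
Yes, isomorphic

The graphs are isomorphic.
One valid mapping φ: V(G1) → V(G2): 0→7, 1→1, 2→4, 3→3, 4→2, 5→6, 6→8, 7→5, 8→9, 9→0

Verify φ preserves adjacency — for each edge of G1, its image is an edge of G2:
  (0,3) → (φ(0),φ(3)) = (3,7) ∈ E(G2) ✓
  (1,6) → (φ(1),φ(6)) = (1,8) ∈ E(G2) ✓
  (1,7) → (φ(1),φ(7)) = (1,5) ∈ E(G2) ✓
  (1,8) → (φ(1),φ(8)) = (1,9) ∈ E(G2) ✓
  (2,3) → (φ(2),φ(3)) = (3,4) ∈ E(G2) ✓
  (2,6) → (φ(2),φ(6)) = (4,8) ∈ E(G2) ✓
  (2,7) → (φ(2),φ(7)) = (4,5) ∈ E(G2) ✓
  (2,8) → (φ(2),φ(8)) = (4,9) ∈ E(G2) ✓
  (2,9) → (φ(2),φ(9)) = (0,4) ∈ E(G2) ✓
  (3,4) → (φ(3),φ(4)) = (2,3) ∈ E(G2) ✓
  (3,7) → (φ(3),φ(7)) = (3,5) ∈ E(G2) ✓
  (3,8) → (φ(3),φ(8)) = (3,9) ∈ E(G2) ✓
  (3,9) → (φ(3),φ(9)) = (0,3) ∈ E(G2) ✓
  (4,8) → (φ(4),φ(8)) = (2,9) ∈ E(G2) ✓
  (5,7) → (φ(5),φ(7)) = (5,6) ∈ E(G2) ✓
  (7,8) → (φ(7),φ(8)) = (5,9) ∈ E(G2) ✓
All 16 edges of G1 map to edges of G2, and |E(G1)| = |E(G2)| = 16, so φ is a bijection on edges as well as vertices. Hence G1 ≅ G2.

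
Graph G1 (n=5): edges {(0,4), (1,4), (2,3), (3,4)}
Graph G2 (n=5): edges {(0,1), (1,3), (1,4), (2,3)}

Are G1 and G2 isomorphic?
Yes, isomorphic

The graphs are isomorphic.
One valid mapping φ: V(G1) → V(G2): 0→4, 1→0, 2→2, 3→3, 4→1

Verify φ preserves adjacency — for each edge of G1, its image is an edge of G2:
  (0,4) → (φ(0),φ(4)) = (1,4) ∈ E(G2) ✓
  (1,4) → (φ(1),φ(4)) = (0,1) ∈ E(G2) ✓
  (2,3) → (φ(2),φ(3)) = (2,3) ∈ E(G2) ✓
  (3,4) → (φ(3),φ(4)) = (1,3) ∈ E(G2) ✓
All 4 edges of G1 map to edges of G2, and |E(G1)| = |E(G2)| = 4, so φ is a bijection on edges as well as vertices. Hence G1 ≅ G2.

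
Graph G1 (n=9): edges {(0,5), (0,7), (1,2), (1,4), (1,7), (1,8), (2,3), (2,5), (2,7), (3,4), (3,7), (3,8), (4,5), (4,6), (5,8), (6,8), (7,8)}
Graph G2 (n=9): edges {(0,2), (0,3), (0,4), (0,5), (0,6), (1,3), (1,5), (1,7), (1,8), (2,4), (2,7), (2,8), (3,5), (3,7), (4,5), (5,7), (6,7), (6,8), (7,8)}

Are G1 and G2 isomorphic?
No, not isomorphic

The graphs are NOT isomorphic.

Degrees in G1: deg(0)=2, deg(1)=4, deg(2)=4, deg(3)=4, deg(4)=4, deg(5)=4, deg(6)=2, deg(7)=5, deg(8)=5.
Sorted degree sequence of G1: [5, 5, 4, 4, 4, 4, 4, 2, 2].
Degrees in G2: deg(0)=5, deg(1)=4, deg(2)=4, deg(3)=4, deg(4)=3, deg(5)=5, deg(6)=3, deg(7)=6, deg(8)=4.
Sorted degree sequence of G2: [6, 5, 5, 4, 4, 4, 4, 3, 3].
The (sorted) degree sequence is an isomorphism invariant, so since G1 and G2 have different degree sequences they cannot be isomorphic.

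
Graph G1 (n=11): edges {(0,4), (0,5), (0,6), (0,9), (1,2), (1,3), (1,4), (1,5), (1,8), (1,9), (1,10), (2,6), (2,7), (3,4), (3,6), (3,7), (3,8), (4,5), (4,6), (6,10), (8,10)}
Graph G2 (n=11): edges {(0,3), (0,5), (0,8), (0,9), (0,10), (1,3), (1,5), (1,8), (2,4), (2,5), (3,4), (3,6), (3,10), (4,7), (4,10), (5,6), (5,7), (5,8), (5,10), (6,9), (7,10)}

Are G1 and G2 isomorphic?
Yes, isomorphic

The graphs are isomorphic.
One valid mapping φ: V(G1) → V(G2): 0→4, 1→5, 2→6, 3→0, 4→10, 5→7, 6→3, 7→9, 8→8, 9→2, 10→1

Verify φ preserves adjacency — for each edge of G1, its image is an edge of G2:
  (0,4) → (φ(0),φ(4)) = (4,10) ∈ E(G2) ✓
  (0,5) → (φ(0),φ(5)) = (4,7) ∈ E(G2) ✓
  (0,6) → (φ(0),φ(6)) = (3,4) ∈ E(G2) ✓
  (0,9) → (φ(0),φ(9)) = (2,4) ∈ E(G2) ✓
  (1,2) → (φ(1),φ(2)) = (5,6) ∈ E(G2) ✓
  (1,3) → (φ(1),φ(3)) = (0,5) ∈ E(G2) ✓
  (1,4) → (φ(1),φ(4)) = (5,10) ∈ E(G2) ✓
  (1,5) → (φ(1),φ(5)) = (5,7) ∈ E(G2) ✓
  (1,8) → (φ(1),φ(8)) = (5,8) ∈ E(G2) ✓
  (1,9) → (φ(1),φ(9)) = (2,5) ∈ E(G2) ✓
  (1,10) → (φ(1),φ(10)) = (1,5) ∈ E(G2) ✓
  (2,6) → (φ(2),φ(6)) = (3,6) ∈ E(G2) ✓
  (2,7) → (φ(2),φ(7)) = (6,9) ∈ E(G2) ✓
  (3,4) → (φ(3),φ(4)) = (0,10) ∈ E(G2) ✓
  (3,6) → (φ(3),φ(6)) = (0,3) ∈ E(G2) ✓
  (3,7) → (φ(3),φ(7)) = (0,9) ∈ E(G2) ✓
  (3,8) → (φ(3),φ(8)) = (0,8) ∈ E(G2) ✓
  (4,5) → (φ(4),φ(5)) = (7,10) ∈ E(G2) ✓
  (4,6) → (φ(4),φ(6)) = (3,10) ∈ E(G2) ✓
  (6,10) → (φ(6),φ(10)) = (1,3) ∈ E(G2) ✓
  (8,10) → (φ(8),φ(10)) = (1,8) ∈ E(G2) ✓
All 21 edges of G1 map to edges of G2, and |E(G1)| = |E(G2)| = 21, so φ is a bijection on edges as well as vertices. Hence G1 ≅ G2.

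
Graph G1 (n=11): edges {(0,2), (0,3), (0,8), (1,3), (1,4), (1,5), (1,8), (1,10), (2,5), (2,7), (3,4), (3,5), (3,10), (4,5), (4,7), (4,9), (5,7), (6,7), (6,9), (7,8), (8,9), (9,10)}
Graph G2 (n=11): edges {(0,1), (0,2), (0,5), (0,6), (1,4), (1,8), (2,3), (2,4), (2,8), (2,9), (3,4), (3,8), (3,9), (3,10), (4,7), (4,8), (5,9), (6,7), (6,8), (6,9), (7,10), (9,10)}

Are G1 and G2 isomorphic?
Yes, isomorphic

The graphs are isomorphic.
One valid mapping φ: V(G1) → V(G2): 0→7, 1→8, 2→10, 3→4, 4→2, 5→3, 6→5, 7→9, 8→6, 9→0, 10→1

Verify φ preserves adjacency — for each edge of G1, its image is an edge of G2:
  (0,2) → (φ(0),φ(2)) = (7,10) ∈ E(G2) ✓
  (0,3) → (φ(0),φ(3)) = (4,7) ∈ E(G2) ✓
  (0,8) → (φ(0),φ(8)) = (6,7) ∈ E(G2) ✓
  (1,3) → (φ(1),φ(3)) = (4,8) ∈ E(G2) ✓
  (1,4) → (φ(1),φ(4)) = (2,8) ∈ E(G2) ✓
  (1,5) → (φ(1),φ(5)) = (3,8) ∈ E(G2) ✓
  (1,8) → (φ(1),φ(8)) = (6,8) ∈ E(G2) ✓
  (1,10) → (φ(1),φ(10)) = (1,8) ∈ E(G2) ✓
  (2,5) → (φ(2),φ(5)) = (3,10) ∈ E(G2) ✓
  (2,7) → (φ(2),φ(7)) = (9,10) ∈ E(G2) ✓
  (3,4) → (φ(3),φ(4)) = (2,4) ∈ E(G2) ✓
  (3,5) → (φ(3),φ(5)) = (3,4) ∈ E(G2) ✓
  (3,10) → (φ(3),φ(10)) = (1,4) ∈ E(G2) ✓
  (4,5) → (φ(4),φ(5)) = (2,3) ∈ E(G2) ✓
  (4,7) → (φ(4),φ(7)) = (2,9) ∈ E(G2) ✓
  (4,9) → (φ(4),φ(9)) = (0,2) ∈ E(G2) ✓
  (5,7) → (φ(5),φ(7)) = (3,9) ∈ E(G2) ✓
  (6,7) → (φ(6),φ(7)) = (5,9) ∈ E(G2) ✓
  (6,9) → (φ(6),φ(9)) = (0,5) ∈ E(G2) ✓
  (7,8) → (φ(7),φ(8)) = (6,9) ∈ E(G2) ✓
  (8,9) → (φ(8),φ(9)) = (0,6) ∈ E(G2) ✓
  (9,10) → (φ(9),φ(10)) = (0,1) ∈ E(G2) ✓
All 22 edges of G1 map to edges of G2, and |E(G1)| = |E(G2)| = 22, so φ is a bijection on edges as well as vertices. Hence G1 ≅ G2.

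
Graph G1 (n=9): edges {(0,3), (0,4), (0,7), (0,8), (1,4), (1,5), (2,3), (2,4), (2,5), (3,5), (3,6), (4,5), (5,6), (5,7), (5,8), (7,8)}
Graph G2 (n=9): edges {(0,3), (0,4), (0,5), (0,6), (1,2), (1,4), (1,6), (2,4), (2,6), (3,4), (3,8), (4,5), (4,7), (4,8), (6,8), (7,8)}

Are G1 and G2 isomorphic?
Yes, isomorphic

The graphs are isomorphic.
One valid mapping φ: V(G1) → V(G2): 0→6, 1→7, 2→3, 3→0, 4→8, 5→4, 6→5, 7→2, 8→1

Verify φ preserves adjacency — for each edge of G1, its image is an edge of G2:
  (0,3) → (φ(0),φ(3)) = (0,6) ∈ E(G2) ✓
  (0,4) → (φ(0),φ(4)) = (6,8) ∈ E(G2) ✓
  (0,7) → (φ(0),φ(7)) = (2,6) ∈ E(G2) ✓
  (0,8) → (φ(0),φ(8)) = (1,6) ∈ E(G2) ✓
  (1,4) → (φ(1),φ(4)) = (7,8) ∈ E(G2) ✓
  (1,5) → (φ(1),φ(5)) = (4,7) ∈ E(G2) ✓
  (2,3) → (φ(2),φ(3)) = (0,3) ∈ E(G2) ✓
  (2,4) → (φ(2),φ(4)) = (3,8) ∈ E(G2) ✓
  (2,5) → (φ(2),φ(5)) = (3,4) ∈ E(G2) ✓
  (3,5) → (φ(3),φ(5)) = (0,4) ∈ E(G2) ✓
  (3,6) → (φ(3),φ(6)) = (0,5) ∈ E(G2) ✓
  (4,5) → (φ(4),φ(5)) = (4,8) ∈ E(G2) ✓
  (5,6) → (φ(5),φ(6)) = (4,5) ∈ E(G2) ✓
  (5,7) → (φ(5),φ(7)) = (2,4) ∈ E(G2) ✓
  (5,8) → (φ(5),φ(8)) = (1,4) ∈ E(G2) ✓
  (7,8) → (φ(7),φ(8)) = (1,2) ∈ E(G2) ✓
All 16 edges of G1 map to edges of G2, and |E(G1)| = |E(G2)| = 16, so φ is a bijection on edges as well as vertices. Hence G1 ≅ G2.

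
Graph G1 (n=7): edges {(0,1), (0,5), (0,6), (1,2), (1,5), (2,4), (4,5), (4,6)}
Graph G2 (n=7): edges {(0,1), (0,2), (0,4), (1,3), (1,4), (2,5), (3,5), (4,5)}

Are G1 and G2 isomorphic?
Yes, isomorphic

The graphs are isomorphic.
One valid mapping φ: V(G1) → V(G2): 0→1, 1→0, 2→2, 3→6, 4→5, 5→4, 6→3

Verify φ preserves adjacency — for each edge of G1, its image is an edge of G2:
  (0,1) → (φ(0),φ(1)) = (0,1) ∈ E(G2) ✓
  (0,5) → (φ(0),φ(5)) = (1,4) ∈ E(G2) ✓
  (0,6) → (φ(0),φ(6)) = (1,3) ∈ E(G2) ✓
  (1,2) → (φ(1),φ(2)) = (0,2) ∈ E(G2) ✓
  (1,5) → (φ(1),φ(5)) = (0,4) ∈ E(G2) ✓
  (2,4) → (φ(2),φ(4)) = (2,5) ∈ E(G2) ✓
  (4,5) → (φ(4),φ(5)) = (4,5) ∈ E(G2) ✓
  (4,6) → (φ(4),φ(6)) = (3,5) ∈ E(G2) ✓
All 8 edges of G1 map to edges of G2, and |E(G1)| = |E(G2)| = 8, so φ is a bijection on edges as well as vertices. Hence G1 ≅ G2.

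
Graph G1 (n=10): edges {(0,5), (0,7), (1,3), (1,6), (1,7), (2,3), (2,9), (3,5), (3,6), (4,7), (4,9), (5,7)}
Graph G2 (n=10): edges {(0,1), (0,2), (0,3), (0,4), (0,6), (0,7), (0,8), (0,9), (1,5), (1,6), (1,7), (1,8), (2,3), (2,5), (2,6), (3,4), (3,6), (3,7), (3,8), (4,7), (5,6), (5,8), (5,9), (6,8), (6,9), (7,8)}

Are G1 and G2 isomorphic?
No, not isomorphic

The graphs are NOT isomorphic.

Degrees in G1: deg(0)=2, deg(1)=3, deg(2)=2, deg(3)=4, deg(4)=2, deg(5)=3, deg(6)=2, deg(7)=4, deg(8)=0, deg(9)=2.
Sorted degree sequence of G1: [4, 4, 3, 3, 2, 2, 2, 2, 2, 0].
Degrees in G2: deg(0)=8, deg(1)=5, deg(2)=4, deg(3)=6, deg(4)=3, deg(5)=5, deg(6)=7, deg(7)=5, deg(8)=6, deg(9)=3.
Sorted degree sequence of G2: [8, 7, 6, 6, 5, 5, 5, 4, 3, 3].
The (sorted) degree sequence is an isomorphism invariant, so since G1 and G2 have different degree sequences they cannot be isomorphic.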